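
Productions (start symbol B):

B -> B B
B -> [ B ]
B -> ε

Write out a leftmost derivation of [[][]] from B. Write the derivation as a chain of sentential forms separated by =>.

B => [B] => [BB] => [BBB] => [BBBB] => [BBBBB] => [[B]BBBB] => [[]BBBB] => [[][B]BBB] => [[][]BBB] => [[][]BB] => [[][]B] => [[][]]

B => [B]   [B -> [ B ]]
[B] => [BB]   [B -> B B]
[BB] => [BBB]   [B -> B B]
[BBB] => [BBBB]   [B -> B B]
[BBBB] => [BBBBB]   [B -> B B]
[BBBBB] => [[B]BBBB]   [B -> [ B ]]
[[B]BBBB] => [[]BBBB]   [B -> ε]
[[]BBBB] => [[][B]BBB]   [B -> [ B ]]
[[][B]BBB] => [[][]BBB]   [B -> ε]
[[][]BBB] => [[][]BB]   [B -> ε]
[[][]BB] => [[][]B]   [B -> ε]
[[][]B] => [[][]]   [B -> ε]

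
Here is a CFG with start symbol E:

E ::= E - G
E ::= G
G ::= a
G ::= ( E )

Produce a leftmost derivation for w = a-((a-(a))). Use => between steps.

E => E-G => G-G => a-G => a-(E) => a-(G) => a-((E)) => a-((E-G)) => a-((G-G)) => a-((a-G)) => a-((a-(E))) => a-((a-(G))) => a-((a-(a)))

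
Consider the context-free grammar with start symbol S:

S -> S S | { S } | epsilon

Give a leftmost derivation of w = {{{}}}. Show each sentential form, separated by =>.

S => SS   [S -> S S]
SS => SSS   [S -> S S]
SSS => {S}SS   [S -> { S }]
{S}SS => {{S}}SS   [S -> { S }]
{{S}}SS => {{SS}}SS   [S -> S S]
{{SS}}SS => {{SSS}}SS   [S -> S S]
{{SSS}}SS => {{{S}SS}}SS   [S -> { S }]
{{{S}SS}}SS => {{{}SS}}SS   [S -> epsilon]
{{{}SS}}SS => {{{}S}}SS   [S -> epsilon]
{{{}S}}SS => {{{}}}SS   [S -> epsilon]
{{{}}}SS => {{{}}}S   [S -> epsilon]
{{{}}}S => {{{}}}   [S -> epsilon]

S => SS => SSS => {S}SS => {{S}}SS => {{SS}}SS => {{SSS}}SS => {{{S}SS}}SS => {{{}SS}}SS => {{{}S}}SS => {{{}}}SS => {{{}}}S => {{{}}}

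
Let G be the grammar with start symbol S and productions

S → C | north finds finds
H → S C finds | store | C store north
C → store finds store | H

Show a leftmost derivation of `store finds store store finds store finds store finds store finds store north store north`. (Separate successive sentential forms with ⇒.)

S ⇒ C ⇒ H ⇒ C store north ⇒ H store north ⇒ C store north store north ⇒ H store north store north ⇒ S C finds store north store north ⇒ C C finds store north store north ⇒ H C finds store north store north ⇒ S C finds C finds store north store north ⇒ C C finds C finds store north store north ⇒ store finds store C finds C finds store north store north ⇒ store finds store store finds store finds C finds store north store north ⇒ store finds store store finds store finds store finds store finds store north store north

S ⇒ C   [S → C]
C ⇒ H   [C → H]
H ⇒ C store north   [H → C store north]
C store north ⇒ H store north   [C → H]
H store north ⇒ C store north store north   [H → C store north]
C store north store north ⇒ H store north store north   [C → H]
H store north store north ⇒ S C finds store north store north   [H → S C finds]
S C finds store north store north ⇒ C C finds store north store north   [S → C]
C C finds store north store north ⇒ H C finds store north store north   [C → H]
H C finds store north store north ⇒ S C finds C finds store north store north   [H → S C finds]
S C finds C finds store north store north ⇒ C C finds C finds store north store north   [S → C]
C C finds C finds store north store north ⇒ store finds store C finds C finds store north store north   [C → store finds store]
store finds store C finds C finds store north store north ⇒ store finds store store finds store finds C finds store north store north   [C → store finds store]
store finds store store finds store finds C finds store north store north ⇒ store finds store store finds store finds store finds store finds store north store north   [C → store finds store]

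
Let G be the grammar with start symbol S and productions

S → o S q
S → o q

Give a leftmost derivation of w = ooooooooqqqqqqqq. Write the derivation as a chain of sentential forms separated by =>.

S => oSq => ooSqq => oooSqqq => ooooSqqqq => oooooSqqqqq => ooooooSqqqqqq => oooooooSqqqqqqq => ooooooooqqqqqqqq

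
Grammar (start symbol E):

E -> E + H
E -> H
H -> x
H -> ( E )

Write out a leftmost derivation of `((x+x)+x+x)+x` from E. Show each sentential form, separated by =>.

E => E+H => H+H => (E)+H => (E+H)+H => (E+H+H)+H => (H+H+H)+H => ((E)+H+H)+H => ((E+H)+H+H)+H => ((H+H)+H+H)+H => ((x+H)+H+H)+H => ((x+x)+H+H)+H => ((x+x)+x+H)+H => ((x+x)+x+x)+H => ((x+x)+x+x)+x

E => E+H   [E -> E + H]
E+H => H+H   [E -> H]
H+H => (E)+H   [H -> ( E )]
(E)+H => (E+H)+H   [E -> E + H]
(E+H)+H => (E+H+H)+H   [E -> E + H]
(E+H+H)+H => (H+H+H)+H   [E -> H]
(H+H+H)+H => ((E)+H+H)+H   [H -> ( E )]
((E)+H+H)+H => ((E+H)+H+H)+H   [E -> E + H]
((E+H)+H+H)+H => ((H+H)+H+H)+H   [E -> H]
((H+H)+H+H)+H => ((x+H)+H+H)+H   [H -> x]
((x+H)+H+H)+H => ((x+x)+H+H)+H   [H -> x]
((x+x)+H+H)+H => ((x+x)+x+H)+H   [H -> x]
((x+x)+x+H)+H => ((x+x)+x+x)+H   [H -> x]
((x+x)+x+x)+H => ((x+x)+x+x)+x   [H -> x]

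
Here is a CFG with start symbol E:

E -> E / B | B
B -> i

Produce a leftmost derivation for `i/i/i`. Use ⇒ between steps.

E ⇒ E/B   [E -> E / B]
E/B ⇒ E/B/B   [E -> E / B]
E/B/B ⇒ B/B/B   [E -> B]
B/B/B ⇒ i/B/B   [B -> i]
i/B/B ⇒ i/i/B   [B -> i]
i/i/B ⇒ i/i/i   [B -> i]

E ⇒ E/B ⇒ E/B/B ⇒ B/B/B ⇒ i/B/B ⇒ i/i/B ⇒ i/i/i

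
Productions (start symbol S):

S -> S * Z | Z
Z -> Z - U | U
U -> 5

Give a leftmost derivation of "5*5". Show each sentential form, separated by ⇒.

S⇒S*Z⇒Z*Z⇒U*Z⇒5*Z⇒5*U⇒5*5

S ⇒ S*Z   [S -> S * Z]
S*Z ⇒ Z*Z   [S -> Z]
Z*Z ⇒ U*Z   [Z -> U]
U*Z ⇒ 5*Z   [U -> 5]
5*Z ⇒ 5*U   [Z -> U]
5*U ⇒ 5*5   [U -> 5]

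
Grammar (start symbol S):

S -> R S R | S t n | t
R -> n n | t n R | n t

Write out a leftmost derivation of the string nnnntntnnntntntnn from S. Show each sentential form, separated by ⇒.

S ⇒ RSR ⇒ nnSR ⇒ nnRSRR ⇒ nnnnSRR ⇒ nnnnRSRRR ⇒ nnnntnRSRRR ⇒ nnnntntnRSRRR ⇒ nnnntntnnnSRRR ⇒ nnnntntnnntRRR ⇒ nnnntntnnntntRR ⇒ nnnntntnnntntntR ⇒ nnnntntnnntntntnn

S ⇒ RSR   [S -> R S R]
RSR ⇒ nnSR   [R -> n n]
nnSR ⇒ nnRSRR   [S -> R S R]
nnRSRR ⇒ nnnnSRR   [R -> n n]
nnnnSRR ⇒ nnnnRSRRR   [S -> R S R]
nnnnRSRRR ⇒ nnnntnRSRRR   [R -> t n R]
nnnntnRSRRR ⇒ nnnntntnRSRRR   [R -> t n R]
nnnntntnRSRRR ⇒ nnnntntnnnSRRR   [R -> n n]
nnnntntnnnSRRR ⇒ nnnntntnnntRRR   [S -> t]
nnnntntnnntRRR ⇒ nnnntntnnntntRR   [R -> n t]
nnnntntnnntntRR ⇒ nnnntntnnntntntR   [R -> n t]
nnnntntnnntntntR ⇒ nnnntntnnntntntnn   [R -> n n]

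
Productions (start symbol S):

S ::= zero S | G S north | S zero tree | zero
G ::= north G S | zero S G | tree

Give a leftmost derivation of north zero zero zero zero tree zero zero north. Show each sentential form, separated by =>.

S => G S north => north G S S north => north zero S G S S north => north zero zero G S S north => north zero zero zero S G S S north => north zero zero zero zero G S S north => north zero zero zero zero tree S S north => north zero zero zero zero tree zero S north => north zero zero zero zero tree zero zero north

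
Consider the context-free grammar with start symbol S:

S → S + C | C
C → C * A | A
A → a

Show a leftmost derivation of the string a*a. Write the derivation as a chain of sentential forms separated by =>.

S=>C=>C*A=>A*A=>a*A=>a*a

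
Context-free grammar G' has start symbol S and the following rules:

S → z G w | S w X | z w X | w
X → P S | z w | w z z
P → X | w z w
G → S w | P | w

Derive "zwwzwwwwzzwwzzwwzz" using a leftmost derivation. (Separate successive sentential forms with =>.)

S => SwX   [S → S w X]
SwX => SwXwX   [S → S w X]
SwXwX => SwXwXwX   [S → S w X]
SwXwXwX => zwXwXwXwX   [S → z w X]
zwXwXwXwX => zwPSwXwXwX   [X → P S]
zwPSwXwXwX => zwwzwSwXwXwX   [P → w z w]
zwwzwSwXwXwX => zwwzwwwXwXwX   [S → w]
zwwzwwwXwXwX => zwwzwwwwzzwXwX   [X → w z z]
zwwzwwwwzzwXwX => zwwzwwwwzzwwzzwX   [X → w z z]
zwwzwwwwzzwwzzwX => zwwzwwwwzzwwzzwwzz   [X → w z z]

S => SwX => SwXwX => SwXwXwX => zwXwXwXwX => zwPSwXwXwX => zwwzwSwXwXwX => zwwzwwwXwXwX => zwwzwwwwzzwXwX => zwwzwwwwzzwwzzwX => zwwzwwwwzzwwzzwwzz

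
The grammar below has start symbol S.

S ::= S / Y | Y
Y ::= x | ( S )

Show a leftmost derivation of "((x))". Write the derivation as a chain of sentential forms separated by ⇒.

S ⇒ Y   [S ::= Y]
Y ⇒ (S)   [Y ::= ( S )]
(S) ⇒ (Y)   [S ::= Y]
(Y) ⇒ ((S))   [Y ::= ( S )]
((S)) ⇒ ((Y))   [S ::= Y]
((Y)) ⇒ ((x))   [Y ::= x]

S⇒Y⇒(S)⇒(Y)⇒((S))⇒((Y))⇒((x))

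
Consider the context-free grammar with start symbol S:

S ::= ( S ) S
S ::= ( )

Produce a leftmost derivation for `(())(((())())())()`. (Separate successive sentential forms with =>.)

S => (S)S => (())S => (())(S)S => (())((S)S)S => (())(((S)S)S)S => (())(((())S)S)S => (())(((())())S)S => (())(((())())())S => (())(((())())())()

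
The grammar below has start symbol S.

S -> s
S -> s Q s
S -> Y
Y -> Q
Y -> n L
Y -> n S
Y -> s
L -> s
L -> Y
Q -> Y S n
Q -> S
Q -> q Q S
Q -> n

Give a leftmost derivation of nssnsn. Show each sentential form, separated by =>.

S=>Y=>Q=>YSn=>QSn=>YSnSn=>nSSnSn=>nsSnSn=>nsYnSn=>nssnSn=>nssnsn

S => Y   [S -> Y]
Y => Q   [Y -> Q]
Q => YSn   [Q -> Y S n]
YSn => QSn   [Y -> Q]
QSn => YSnSn   [Q -> Y S n]
YSnSn => nSSnSn   [Y -> n S]
nSSnSn => nsSnSn   [S -> s]
nsSnSn => nsYnSn   [S -> Y]
nsYnSn => nssnSn   [Y -> s]
nssnSn => nssnsn   [S -> s]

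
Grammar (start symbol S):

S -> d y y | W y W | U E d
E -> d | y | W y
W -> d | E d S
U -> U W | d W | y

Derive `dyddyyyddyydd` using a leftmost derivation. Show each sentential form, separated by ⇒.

S ⇒ UEd ⇒ dWEd ⇒ dEdSEd ⇒ dWydSEd ⇒ dEdSydSEd ⇒ dydSydSEd ⇒ dyddyyydSEd ⇒ dyddyyyddyyEd ⇒ dyddyyyddyydd

S ⇒ UEd   [S -> U E d]
UEd ⇒ dWEd   [U -> d W]
dWEd ⇒ dEdSEd   [W -> E d S]
dEdSEd ⇒ dWydSEd   [E -> W y]
dWydSEd ⇒ dEdSydSEd   [W -> E d S]
dEdSydSEd ⇒ dydSydSEd   [E -> y]
dydSydSEd ⇒ dyddyyydSEd   [S -> d y y]
dyddyyydSEd ⇒ dyddyyyddyyEd   [S -> d y y]
dyddyyyddyyEd ⇒ dyddyyyddyydd   [E -> d]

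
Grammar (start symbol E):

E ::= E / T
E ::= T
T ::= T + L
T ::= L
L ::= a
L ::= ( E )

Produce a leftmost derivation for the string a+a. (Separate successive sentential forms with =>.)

E => T   [E ::= T]
T => T+L   [T ::= T + L]
T+L => L+L   [T ::= L]
L+L => a+L   [L ::= a]
a+L => a+a   [L ::= a]

E => T => T+L => L+L => a+L => a+a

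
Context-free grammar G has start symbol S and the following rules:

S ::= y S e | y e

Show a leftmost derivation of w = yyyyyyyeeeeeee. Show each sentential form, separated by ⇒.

S ⇒ ySe ⇒ yySee ⇒ yyySeee ⇒ yyyySeeee ⇒ yyyyySeeeee ⇒ yyyyyySeeeeee ⇒ yyyyyyyeeeeeee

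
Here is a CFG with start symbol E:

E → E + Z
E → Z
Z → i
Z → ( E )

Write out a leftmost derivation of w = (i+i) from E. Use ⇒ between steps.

E ⇒ Z   [E → Z]
Z ⇒ (E)   [Z → ( E )]
(E) ⇒ (E+Z)   [E → E + Z]
(E+Z) ⇒ (Z+Z)   [E → Z]
(Z+Z) ⇒ (i+Z)   [Z → i]
(i+Z) ⇒ (i+i)   [Z → i]

E ⇒ Z ⇒ (E) ⇒ (E+Z) ⇒ (Z+Z) ⇒ (i+Z) ⇒ (i+i)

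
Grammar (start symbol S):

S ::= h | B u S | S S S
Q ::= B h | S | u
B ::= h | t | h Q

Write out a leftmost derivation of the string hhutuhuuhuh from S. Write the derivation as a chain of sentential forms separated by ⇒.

S ⇒ BuS ⇒ hQuS ⇒ hSuS ⇒ hBuSuS ⇒ hhuSuS ⇒ hhuBuSuS ⇒ hhutuSuS ⇒ hhutuBuSuS ⇒ hhutuhQuSuS ⇒ hhutuhuuSuS ⇒ hhutuhuuhuS ⇒ hhutuhuuhuh

S ⇒ BuS   [S ::= B u S]
BuS ⇒ hQuS   [B ::= h Q]
hQuS ⇒ hSuS   [Q ::= S]
hSuS ⇒ hBuSuS   [S ::= B u S]
hBuSuS ⇒ hhuSuS   [B ::= h]
hhuSuS ⇒ hhuBuSuS   [S ::= B u S]
hhuBuSuS ⇒ hhutuSuS   [B ::= t]
hhutuSuS ⇒ hhutuBuSuS   [S ::= B u S]
hhutuBuSuS ⇒ hhutuhQuSuS   [B ::= h Q]
hhutuhQuSuS ⇒ hhutuhuuSuS   [Q ::= u]
hhutuhuuSuS ⇒ hhutuhuuhuS   [S ::= h]
hhutuhuuhuS ⇒ hhutuhuuhuh   [S ::= h]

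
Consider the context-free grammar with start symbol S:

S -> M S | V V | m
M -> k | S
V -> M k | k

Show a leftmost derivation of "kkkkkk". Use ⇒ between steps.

S ⇒ VV ⇒ kV ⇒ kMk ⇒ kSk ⇒ kMSk ⇒ kkSk ⇒ kkVVk ⇒ kkkVk ⇒ kkkMkk ⇒ kkkkkk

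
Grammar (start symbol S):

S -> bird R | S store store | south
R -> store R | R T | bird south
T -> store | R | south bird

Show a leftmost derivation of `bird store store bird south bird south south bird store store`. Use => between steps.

S => S store store => bird R store store => bird R T store store => bird R T T store store => bird store R T T store store => bird store store R T T store store => bird store store bird south T T store store => bird store store bird south R T store store => bird store store bird south bird south T store store => bird store store bird south bird south south bird store store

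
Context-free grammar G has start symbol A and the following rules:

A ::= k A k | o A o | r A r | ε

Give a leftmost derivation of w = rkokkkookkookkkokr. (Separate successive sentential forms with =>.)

A => rAr => rkAkr => rkoAokr => rkokAkokr => rkokkAkkokr => rkokkkAkkkokr => rkokkkoAokkkokr => rkokkkooAookkkokr => rkokkkookAkookkkokr => rkokkkookkookkkokr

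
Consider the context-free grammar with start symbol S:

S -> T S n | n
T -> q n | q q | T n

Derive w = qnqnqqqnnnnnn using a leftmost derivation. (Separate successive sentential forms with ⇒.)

S ⇒ TSn ⇒ qnSn ⇒ qnTSnn ⇒ qnqnSnn ⇒ qnqnTSnnn ⇒ qnqnqqSnnn ⇒ qnqnqqTSnnnn ⇒ qnqnqqqnSnnnn ⇒ qnqnqqqnnnnnn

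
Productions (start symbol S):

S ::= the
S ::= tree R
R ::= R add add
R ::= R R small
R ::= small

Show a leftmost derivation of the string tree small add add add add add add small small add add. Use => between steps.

S => tree R   [S ::= tree R]
tree R => tree R add add   [R ::= R add add]
tree R add add => tree R R small add add   [R ::= R R small]
tree R R small add add => tree R add add R small add add   [R ::= R add add]
tree R add add R small add add => tree R add add add add R small add add   [R ::= R add add]
tree R add add add add R small add add => tree R add add add add add add R small add add   [R ::= R add add]
tree R add add add add add add R small add add => tree small add add add add add add R small add add   [R ::= small]
tree small add add add add add add R small add add => tree small add add add add add add small small add add   [R ::= small]

S => tree R => tree R add add => tree R R small add add => tree R add add R small add add => tree R add add add add R small add add => tree R add add add add add add R small add add => tree small add add add add add add R small add add => tree small add add add add add add small small add add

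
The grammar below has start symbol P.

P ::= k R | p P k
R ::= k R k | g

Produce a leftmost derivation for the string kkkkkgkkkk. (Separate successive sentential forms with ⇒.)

P⇒kR⇒kkRk⇒kkkRkk⇒kkkkRkkk⇒kkkkkRkkkk⇒kkkkkgkkkk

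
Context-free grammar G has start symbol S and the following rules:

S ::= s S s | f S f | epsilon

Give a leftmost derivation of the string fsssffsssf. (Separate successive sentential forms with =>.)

S => fSf => fsSsf => fssSssf => fsssSsssf => fsssfSfsssf => fsssffsssf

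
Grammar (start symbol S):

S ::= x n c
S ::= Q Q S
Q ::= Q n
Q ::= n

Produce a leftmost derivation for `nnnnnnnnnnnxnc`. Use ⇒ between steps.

S ⇒ QQS   [S ::= Q Q S]
QQS ⇒ QnQS   [Q ::= Q n]
QnQS ⇒ QnnQS   [Q ::= Q n]
QnnQS ⇒ nnnQS   [Q ::= n]
nnnQS ⇒ nnnQnS   [Q ::= Q n]
nnnQnS ⇒ nnnQnnS   [Q ::= Q n]
nnnQnnS ⇒ nnnnnnS   [Q ::= n]
nnnnnnS ⇒ nnnnnnQQS   [S ::= Q Q S]
nnnnnnQQS ⇒ nnnnnnQnQS   [Q ::= Q n]
nnnnnnQnQS ⇒ nnnnnnQnnQS   [Q ::= Q n]
nnnnnnQnnQS ⇒ nnnnnnnnnQS   [Q ::= n]
nnnnnnnnnQS ⇒ nnnnnnnnnQnS   [Q ::= Q n]
nnnnnnnnnQnS ⇒ nnnnnnnnnnnS   [Q ::= n]
nnnnnnnnnnnS ⇒ nnnnnnnnnnnxnc   [S ::= x n c]

S⇒QQS⇒QnQS⇒QnnQS⇒nnnQS⇒nnnQnS⇒nnnQnnS⇒nnnnnnS⇒nnnnnnQQS⇒nnnnnnQnQS⇒nnnnnnQnnQS⇒nnnnnnnnnQS⇒nnnnnnnnnQnS⇒nnnnnnnnnnnS⇒nnnnnnnnnnnxnc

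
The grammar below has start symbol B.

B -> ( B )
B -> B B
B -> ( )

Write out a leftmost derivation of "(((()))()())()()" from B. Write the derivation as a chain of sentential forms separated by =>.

B => BB   [B -> B B]
BB => BBB   [B -> B B]
BBB => (B)BB   [B -> ( B )]
(B)BB => (BB)BB   [B -> B B]
(BB)BB => (BBB)BB   [B -> B B]
(BBB)BB => ((B)BB)BB   [B -> ( B )]
((B)BB)BB => (((B))BB)BB   [B -> ( B )]
(((B))BB)BB => (((()))BB)BB   [B -> ( )]
(((()))BB)BB => (((()))()B)BB   [B -> ( )]
(((()))()B)BB => (((()))()())BB   [B -> ( )]
(((()))()())BB => (((()))()())()B   [B -> ( )]
(((()))()())()B => (((()))()())()()   [B -> ( )]

B=>BB=>BBB=>(B)BB=>(BB)BB=>(BBB)BB=>((B)BB)BB=>(((B))BB)BB=>(((()))BB)BB=>(((()))()B)BB=>(((()))()())BB=>(((()))()())()B=>(((()))()())()()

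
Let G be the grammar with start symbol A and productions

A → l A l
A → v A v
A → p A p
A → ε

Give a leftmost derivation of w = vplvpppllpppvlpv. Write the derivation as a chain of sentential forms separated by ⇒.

A ⇒ vAv   [A → v A v]
vAv ⇒ vpApv   [A → p A p]
vpApv ⇒ vplAlpv   [A → l A l]
vplAlpv ⇒ vplvAvlpv   [A → v A v]
vplvAvlpv ⇒ vplvpApvlpv   [A → p A p]
vplvpApvlpv ⇒ vplvppAppvlpv   [A → p A p]
vplvppAppvlpv ⇒ vplvpppApppvlpv   [A → p A p]
vplvpppApppvlpv ⇒ vplvppplAlpppvlpv   [A → l A l]
vplvppplAlpppvlpv ⇒ vplvpppllpppvlpv   [A → ε]

A⇒vAv⇒vpApv⇒vplAlpv⇒vplvAvlpv⇒vplvpApvlpv⇒vplvppAppvlpv⇒vplvpppApppvlpv⇒vplvppplAlpppvlpv⇒vplvpppllpppvlpv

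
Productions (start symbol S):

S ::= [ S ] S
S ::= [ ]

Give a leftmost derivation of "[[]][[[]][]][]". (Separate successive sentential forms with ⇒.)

S ⇒ [S]S   [S ::= [ S ] S]
[S]S ⇒ [[]]S   [S ::= [ ]]
[[]]S ⇒ [[]][S]S   [S ::= [ S ] S]
[[]][S]S ⇒ [[]][[S]S]S   [S ::= [ S ] S]
[[]][[S]S]S ⇒ [[]][[[]]S]S   [S ::= [ ]]
[[]][[[]]S]S ⇒ [[]][[[]][]]S   [S ::= [ ]]
[[]][[[]][]]S ⇒ [[]][[[]][]][]   [S ::= [ ]]

S ⇒ [S]S ⇒ [[]]S ⇒ [[]][S]S ⇒ [[]][[S]S]S ⇒ [[]][[[]]S]S ⇒ [[]][[[]][]]S ⇒ [[]][[[]][]][]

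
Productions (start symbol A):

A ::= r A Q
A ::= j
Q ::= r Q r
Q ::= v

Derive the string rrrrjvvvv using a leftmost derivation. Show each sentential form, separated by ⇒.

A⇒rAQ⇒rrAQQ⇒rrrAQQQ⇒rrrrAQQQQ⇒rrrrjQQQQ⇒rrrrjvQQQ⇒rrrrjvvQQ⇒rrrrjvvvQ⇒rrrrjvvvv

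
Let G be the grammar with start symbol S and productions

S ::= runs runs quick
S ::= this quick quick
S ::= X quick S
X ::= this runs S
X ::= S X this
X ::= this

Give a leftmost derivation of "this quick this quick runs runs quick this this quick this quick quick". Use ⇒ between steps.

S ⇒ X quick S ⇒ this quick S ⇒ this quick X quick S ⇒ this quick S X this quick S ⇒ this quick X quick S X this quick S ⇒ this quick this quick S X this quick S ⇒ this quick this quick runs runs quick X this quick S ⇒ this quick this quick runs runs quick this this quick S ⇒ this quick this quick runs runs quick this this quick this quick quick

S ⇒ X quick S   [S ::= X quick S]
X quick S ⇒ this quick S   [X ::= this]
this quick S ⇒ this quick X quick S   [S ::= X quick S]
this quick X quick S ⇒ this quick S X this quick S   [X ::= S X this]
this quick S X this quick S ⇒ this quick X quick S X this quick S   [S ::= X quick S]
this quick X quick S X this quick S ⇒ this quick this quick S X this quick S   [X ::= this]
this quick this quick S X this quick S ⇒ this quick this quick runs runs quick X this quick S   [S ::= runs runs quick]
this quick this quick runs runs quick X this quick S ⇒ this quick this quick runs runs quick this this quick S   [X ::= this]
this quick this quick runs runs quick this this quick S ⇒ this quick this quick runs runs quick this this quick this quick quick   [S ::= this quick quick]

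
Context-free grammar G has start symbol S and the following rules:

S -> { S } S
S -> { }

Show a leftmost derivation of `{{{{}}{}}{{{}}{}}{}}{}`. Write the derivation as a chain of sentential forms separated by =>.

S => {S}S => {{S}S}S => {{{S}S}S}S => {{{{}}S}S}S => {{{{}}{}}S}S => {{{{}}{}}{S}S}S => {{{{}}{}}{{S}S}S}S => {{{{}}{}}{{{}}S}S}S => {{{{}}{}}{{{}}{}}S}S => {{{{}}{}}{{{}}{}}{}}S => {{{{}}{}}{{{}}{}}{}}{}

S => {S}S   [S -> { S } S]
{S}S => {{S}S}S   [S -> { S } S]
{{S}S}S => {{{S}S}S}S   [S -> { S } S]
{{{S}S}S}S => {{{{}}S}S}S   [S -> { }]
{{{{}}S}S}S => {{{{}}{}}S}S   [S -> { }]
{{{{}}{}}S}S => {{{{}}{}}{S}S}S   [S -> { S } S]
{{{{}}{}}{S}S}S => {{{{}}{}}{{S}S}S}S   [S -> { S } S]
{{{{}}{}}{{S}S}S}S => {{{{}}{}}{{{}}S}S}S   [S -> { }]
{{{{}}{}}{{{}}S}S}S => {{{{}}{}}{{{}}{}}S}S   [S -> { }]
{{{{}}{}}{{{}}{}}S}S => {{{{}}{}}{{{}}{}}{}}S   [S -> { }]
{{{{}}{}}{{{}}{}}{}}S => {{{{}}{}}{{{}}{}}{}}{}   [S -> { }]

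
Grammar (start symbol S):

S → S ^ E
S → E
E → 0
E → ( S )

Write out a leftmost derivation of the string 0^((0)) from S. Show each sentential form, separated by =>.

S => S^E => E^E => 0^E => 0^(S) => 0^(E) => 0^((S)) => 0^((E)) => 0^((0))

S => S^E   [S → S ^ E]
S^E => E^E   [S → E]
E^E => 0^E   [E → 0]
0^E => 0^(S)   [E → ( S )]
0^(S) => 0^(E)   [S → E]
0^(E) => 0^((S))   [E → ( S )]
0^((S)) => 0^((E))   [S → E]
0^((E)) => 0^((0))   [E → 0]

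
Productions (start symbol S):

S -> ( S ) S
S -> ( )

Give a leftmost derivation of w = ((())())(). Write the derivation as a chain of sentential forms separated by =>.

S => (S)S => ((S)S)S => ((())S)S => ((())())S => ((())())()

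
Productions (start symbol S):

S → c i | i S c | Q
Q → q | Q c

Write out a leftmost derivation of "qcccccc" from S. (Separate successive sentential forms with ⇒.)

S ⇒ Q ⇒ Qc ⇒ Qcc ⇒ Qccc ⇒ Qcccc ⇒ Qccccc ⇒ Qcccccc ⇒ qcccccc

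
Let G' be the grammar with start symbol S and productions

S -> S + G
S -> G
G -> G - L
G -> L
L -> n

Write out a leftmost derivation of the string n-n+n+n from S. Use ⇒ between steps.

S ⇒ S+G   [S -> S + G]
S+G ⇒ S+G+G   [S -> S + G]
S+G+G ⇒ G+G+G   [S -> G]
G+G+G ⇒ G-L+G+G   [G -> G - L]
G-L+G+G ⇒ L-L+G+G   [G -> L]
L-L+G+G ⇒ n-L+G+G   [L -> n]
n-L+G+G ⇒ n-n+G+G   [L -> n]
n-n+G+G ⇒ n-n+L+G   [G -> L]
n-n+L+G ⇒ n-n+n+G   [L -> n]
n-n+n+G ⇒ n-n+n+L   [G -> L]
n-n+n+L ⇒ n-n+n+n   [L -> n]

S ⇒ S+G ⇒ S+G+G ⇒ G+G+G ⇒ G-L+G+G ⇒ L-L+G+G ⇒ n-L+G+G ⇒ n-n+G+G ⇒ n-n+L+G ⇒ n-n+n+G ⇒ n-n+n+L ⇒ n-n+n+n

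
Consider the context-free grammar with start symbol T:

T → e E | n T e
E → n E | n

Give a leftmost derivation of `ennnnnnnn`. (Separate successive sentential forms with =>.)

T => eE => enE => ennE => ennnE => ennnnE => ennnnnE => ennnnnnE => ennnnnnnE => ennnnnnnn

T => eE   [T → e E]
eE => enE   [E → n E]
enE => ennE   [E → n E]
ennE => ennnE   [E → n E]
ennnE => ennnnE   [E → n E]
ennnnE => ennnnnE   [E → n E]
ennnnnE => ennnnnnE   [E → n E]
ennnnnnE => ennnnnnnE   [E → n E]
ennnnnnnE => ennnnnnnn   [E → n]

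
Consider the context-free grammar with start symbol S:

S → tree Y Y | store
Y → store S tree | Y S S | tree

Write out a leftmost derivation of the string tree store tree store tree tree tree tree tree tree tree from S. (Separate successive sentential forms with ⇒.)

S ⇒ tree Y Y   [S → tree Y Y]
tree Y Y ⇒ tree store S tree Y   [Y → store S tree]
tree store S tree Y ⇒ tree store tree Y Y tree Y   [S → tree Y Y]
tree store tree Y Y tree Y ⇒ tree store tree store S tree Y tree Y   [Y → store S tree]
tree store tree store S tree Y tree Y ⇒ tree store tree store tree Y Y tree Y tree Y   [S → tree Y Y]
tree store tree store tree Y Y tree Y tree Y ⇒ tree store tree store tree tree Y tree Y tree Y   [Y → tree]
tree store tree store tree tree Y tree Y tree Y ⇒ tree store tree store tree tree tree tree Y tree Y   [Y → tree]
tree store tree store tree tree tree tree Y tree Y ⇒ tree store tree store tree tree tree tree tree tree Y   [Y → tree]
tree store tree store tree tree tree tree tree tree Y ⇒ tree store tree store tree tree tree tree tree tree tree   [Y → tree]

S ⇒ tree Y Y ⇒ tree store S tree Y ⇒ tree store tree Y Y tree Y ⇒ tree store tree store S tree Y tree Y ⇒ tree store tree store tree Y Y tree Y tree Y ⇒ tree store tree store tree tree Y tree Y tree Y ⇒ tree store tree store tree tree tree tree Y tree Y ⇒ tree store tree store tree tree tree tree tree tree Y ⇒ tree store tree store tree tree tree tree tree tree tree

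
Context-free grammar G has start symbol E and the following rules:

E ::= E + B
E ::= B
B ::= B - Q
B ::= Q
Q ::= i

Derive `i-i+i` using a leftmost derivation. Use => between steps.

E => E+B => B+B => B-Q+B => Q-Q+B => i-Q+B => i-i+B => i-i+Q => i-i+i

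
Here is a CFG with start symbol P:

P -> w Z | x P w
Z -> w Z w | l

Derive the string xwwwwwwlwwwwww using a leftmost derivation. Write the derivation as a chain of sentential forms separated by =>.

P => xPw   [P -> x P w]
xPw => xwZw   [P -> w Z]
xwZw => xwwZww   [Z -> w Z w]
xwwZww => xwwwZwww   [Z -> w Z w]
xwwwZwww => xwwwwZwwww   [Z -> w Z w]
xwwwwZwwww => xwwwwwZwwwww   [Z -> w Z w]
xwwwwwZwwwww => xwwwwwwZwwwwww   [Z -> w Z w]
xwwwwwwZwwwwww => xwwwwwwlwwwwww   [Z -> l]

P => xPw => xwZw => xwwZww => xwwwZwww => xwwwwZwwww => xwwwwwZwwwww => xwwwwwwZwwwwww => xwwwwwwlwwwwww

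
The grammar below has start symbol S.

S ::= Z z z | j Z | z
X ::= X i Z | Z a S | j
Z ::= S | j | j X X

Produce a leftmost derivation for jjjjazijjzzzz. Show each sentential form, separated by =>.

S => Zzz => Szz => Zzzzz => jXXzzzz => jXiZXzzzz => jZaSiZXzzzz => jjXXaSiZXzzzz => jjjXaSiZXzzzz => jjjjaSiZXzzzz => jjjjaziZXzzzz => jjjjazijXzzzz => jjjjazijjzzzz

S => Zzz   [S ::= Z z z]
Zzz => Szz   [Z ::= S]
Szz => Zzzzz   [S ::= Z z z]
Zzzzz => jXXzzzz   [Z ::= j X X]
jXXzzzz => jXiZXzzzz   [X ::= X i Z]
jXiZXzzzz => jZaSiZXzzzz   [X ::= Z a S]
jZaSiZXzzzz => jjXXaSiZXzzzz   [Z ::= j X X]
jjXXaSiZXzzzz => jjjXaSiZXzzzz   [X ::= j]
jjjXaSiZXzzzz => jjjjaSiZXzzzz   [X ::= j]
jjjjaSiZXzzzz => jjjjaziZXzzzz   [S ::= z]
jjjjaziZXzzzz => jjjjazijXzzzz   [Z ::= j]
jjjjazijXzzzz => jjjjazijjzzzz   [X ::= j]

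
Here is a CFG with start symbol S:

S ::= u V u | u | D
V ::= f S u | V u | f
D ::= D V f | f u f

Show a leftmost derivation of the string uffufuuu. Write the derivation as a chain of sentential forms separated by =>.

S => uVu => uVuu => ufSuuu => ufDuuu => uffufuuu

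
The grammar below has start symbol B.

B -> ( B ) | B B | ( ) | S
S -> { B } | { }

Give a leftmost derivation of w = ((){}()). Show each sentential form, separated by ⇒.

B ⇒ (B)   [B -> ( B )]
(B) ⇒ (BB)   [B -> B B]
(BB) ⇒ (BBB)   [B -> B B]
(BBB) ⇒ (()BB)   [B -> ( )]
(()BB) ⇒ (()SB)   [B -> S]
(()SB) ⇒ ((){}B)   [S -> { }]
((){}B) ⇒ ((){}())   [B -> ( )]

B⇒(B)⇒(BB)⇒(BBB)⇒(()BB)⇒(()SB)⇒((){}B)⇒((){}())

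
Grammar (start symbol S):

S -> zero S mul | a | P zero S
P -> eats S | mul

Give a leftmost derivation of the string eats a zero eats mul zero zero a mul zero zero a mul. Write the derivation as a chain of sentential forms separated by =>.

S => P zero S   [S -> P zero S]
P zero S => eats S zero S   [P -> eats S]
eats S zero S => eats a zero S   [S -> a]
eats a zero S => eats a zero P zero S   [S -> P zero S]
eats a zero P zero S => eats a zero eats S zero S   [P -> eats S]
eats a zero eats S zero S => eats a zero eats P zero S zero S   [S -> P zero S]
eats a zero eats P zero S zero S => eats a zero eats mul zero S zero S   [P -> mul]
eats a zero eats mul zero S zero S => eats a zero eats mul zero zero S mul zero S   [S -> zero S mul]
eats a zero eats mul zero zero S mul zero S => eats a zero eats mul zero zero a mul zero S   [S -> a]
eats a zero eats mul zero zero a mul zero S => eats a zero eats mul zero zero a mul zero zero S mul   [S -> zero S mul]
eats a zero eats mul zero zero a mul zero zero S mul => eats a zero eats mul zero zero a mul zero zero a mul   [S -> a]

S => P zero S => eats S zero S => eats a zero S => eats a zero P zero S => eats a zero eats S zero S => eats a zero eats P zero S zero S => eats a zero eats mul zero S zero S => eats a zero eats mul zero zero S mul zero S => eats a zero eats mul zero zero a mul zero S => eats a zero eats mul zero zero a mul zero zero S mul => eats a zero eats mul zero zero a mul zero zero a mul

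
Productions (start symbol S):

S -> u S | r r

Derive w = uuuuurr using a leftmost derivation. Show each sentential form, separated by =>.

S => uS   [S -> u S]
uS => uuS   [S -> u S]
uuS => uuuS   [S -> u S]
uuuS => uuuuS   [S -> u S]
uuuuS => uuuuuS   [S -> u S]
uuuuuS => uuuuurr   [S -> r r]

S => uS => uuS => uuuS => uuuuS => uuuuuS => uuuuurr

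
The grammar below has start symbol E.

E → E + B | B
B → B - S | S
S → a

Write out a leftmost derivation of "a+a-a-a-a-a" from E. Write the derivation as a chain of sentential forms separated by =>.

E => E+B   [E → E + B]
E+B => B+B   [E → B]
B+B => S+B   [B → S]
S+B => a+B   [S → a]
a+B => a+B-S   [B → B - S]
a+B-S => a+B-S-S   [B → B - S]
a+B-S-S => a+B-S-S-S   [B → B - S]
a+B-S-S-S => a+B-S-S-S-S   [B → B - S]
a+B-S-S-S-S => a+S-S-S-S-S   [B → S]
a+S-S-S-S-S => a+a-S-S-S-S   [S → a]
a+a-S-S-S-S => a+a-a-S-S-S   [S → a]
a+a-a-S-S-S => a+a-a-a-S-S   [S → a]
a+a-a-a-S-S => a+a-a-a-a-S   [S → a]
a+a-a-a-a-S => a+a-a-a-a-a   [S → a]

E=>E+B=>B+B=>S+B=>a+B=>a+B-S=>a+B-S-S=>a+B-S-S-S=>a+B-S-S-S-S=>a+S-S-S-S-S=>a+a-S-S-S-S=>a+a-a-S-S-S=>a+a-a-a-S-S=>a+a-a-a-a-S=>a+a-a-a-a-a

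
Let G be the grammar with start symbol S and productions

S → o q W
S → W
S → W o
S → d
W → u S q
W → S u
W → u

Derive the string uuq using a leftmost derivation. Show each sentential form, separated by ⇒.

S ⇒ W ⇒ uSq ⇒ uWq ⇒ uuq

S ⇒ W   [S → W]
W ⇒ uSq   [W → u S q]
uSq ⇒ uWq   [S → W]
uWq ⇒ uuq   [W → u]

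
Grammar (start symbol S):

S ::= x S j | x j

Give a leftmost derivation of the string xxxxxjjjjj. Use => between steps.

S => xSj => xxSjj => xxxSjjj => xxxxSjjjj => xxxxxjjjjj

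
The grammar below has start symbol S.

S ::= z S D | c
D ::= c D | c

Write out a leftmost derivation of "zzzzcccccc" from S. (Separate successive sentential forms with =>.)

S => zSD   [S ::= z S D]
zSD => zzSDD   [S ::= z S D]
zzSDD => zzzSDDD   [S ::= z S D]
zzzSDDD => zzzzSDDDD   [S ::= z S D]
zzzzSDDDD => zzzzcDDDD   [S ::= c]
zzzzcDDDD => zzzzccDDDD   [D ::= c D]
zzzzccDDDD => zzzzcccDDD   [D ::= c]
zzzzcccDDD => zzzzccccDD   [D ::= c]
zzzzccccDD => zzzzcccccD   [D ::= c]
zzzzcccccD => zzzzcccccc   [D ::= c]

S => zSD => zzSDD => zzzSDDD => zzzzSDDDD => zzzzcDDDD => zzzzccDDDD => zzzzcccDDD => zzzzccccDD => zzzzcccccD => zzzzcccccc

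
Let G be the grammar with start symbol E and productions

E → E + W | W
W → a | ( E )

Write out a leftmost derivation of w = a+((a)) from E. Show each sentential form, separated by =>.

E => E+W   [E → E + W]
E+W => W+W   [E → W]
W+W => a+W   [W → a]
a+W => a+(E)   [W → ( E )]
a+(E) => a+(W)   [E → W]
a+(W) => a+((E))   [W → ( E )]
a+((E)) => a+((W))   [E → W]
a+((W)) => a+((a))   [W → a]

E => E+W => W+W => a+W => a+(E) => a+(W) => a+((E)) => a+((W)) => a+((a))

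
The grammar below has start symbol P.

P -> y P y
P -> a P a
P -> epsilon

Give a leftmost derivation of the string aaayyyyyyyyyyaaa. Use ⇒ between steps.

P ⇒ aPa ⇒ aaPaa ⇒ aaaPaaa ⇒ aaayPyaaa ⇒ aaayyPyyaaa ⇒ aaayyyPyyyaaa ⇒ aaayyyyPyyyyaaa ⇒ aaayyyyyPyyyyyaaa ⇒ aaayyyyyyyyyyaaa

P ⇒ aPa   [P -> a P a]
aPa ⇒ aaPaa   [P -> a P a]
aaPaa ⇒ aaaPaaa   [P -> a P a]
aaaPaaa ⇒ aaayPyaaa   [P -> y P y]
aaayPyaaa ⇒ aaayyPyyaaa   [P -> y P y]
aaayyPyyaaa ⇒ aaayyyPyyyaaa   [P -> y P y]
aaayyyPyyyaaa ⇒ aaayyyyPyyyyaaa   [P -> y P y]
aaayyyyPyyyyaaa ⇒ aaayyyyyPyyyyyaaa   [P -> y P y]
aaayyyyyPyyyyyaaa ⇒ aaayyyyyyyyyyaaa   [P -> epsilon]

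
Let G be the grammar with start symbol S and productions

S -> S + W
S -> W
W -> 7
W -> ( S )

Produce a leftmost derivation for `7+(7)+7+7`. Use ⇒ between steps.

S⇒S+W⇒S+W+W⇒S+W+W+W⇒W+W+W+W⇒7+W+W+W⇒7+(S)+W+W⇒7+(W)+W+W⇒7+(7)+W+W⇒7+(7)+7+W⇒7+(7)+7+7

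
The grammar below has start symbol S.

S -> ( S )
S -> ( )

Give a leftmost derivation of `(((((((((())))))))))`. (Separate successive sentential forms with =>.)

S => (S) => ((S)) => (((S))) => ((((S)))) => (((((S))))) => ((((((S)))))) => (((((((S))))))) => ((((((((S)))))))) => (((((((((S))))))))) => (((((((((())))))))))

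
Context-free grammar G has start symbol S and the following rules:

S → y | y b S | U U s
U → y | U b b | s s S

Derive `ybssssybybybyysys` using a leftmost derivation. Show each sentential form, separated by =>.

S => ybS => ybUUs => ybssSUs => ybssUUsUs => ybssssSUsUs => ybssssybSUsUs => ybssssybybSUsUs => ybssssybybybSUsUs => ybssssybybybyUsUs => ybssssybybybyysUs => ybssssybybybyysys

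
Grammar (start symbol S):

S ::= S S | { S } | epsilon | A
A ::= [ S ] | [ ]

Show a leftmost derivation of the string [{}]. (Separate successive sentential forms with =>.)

S => SS => SSS => ASS => [S]SS => [SS]SS => [SSS]SS => [{S}SS]SS => [{}SS]SS => [{}S]SS => [{}]SS => [{}]S => [{}]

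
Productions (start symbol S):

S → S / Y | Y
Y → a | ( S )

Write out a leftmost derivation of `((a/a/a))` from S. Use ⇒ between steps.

S⇒Y⇒(S)⇒(Y)⇒((S))⇒((S/Y))⇒((S/Y/Y))⇒((Y/Y/Y))⇒((a/Y/Y))⇒((a/a/Y))⇒((a/a/a))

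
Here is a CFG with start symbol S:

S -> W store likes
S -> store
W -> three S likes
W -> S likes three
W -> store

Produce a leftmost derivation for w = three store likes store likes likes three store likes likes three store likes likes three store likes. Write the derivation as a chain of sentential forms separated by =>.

S => W store likes => S likes three store likes => W store likes likes three store likes => S likes three store likes likes three store likes => W store likes likes three store likes likes three store likes => S likes three store likes likes three store likes likes three store likes => W store likes likes three store likes likes three store likes likes three store likes => three S likes store likes likes three store likes likes three store likes likes three store likes => three store likes store likes likes three store likes likes three store likes likes three store likes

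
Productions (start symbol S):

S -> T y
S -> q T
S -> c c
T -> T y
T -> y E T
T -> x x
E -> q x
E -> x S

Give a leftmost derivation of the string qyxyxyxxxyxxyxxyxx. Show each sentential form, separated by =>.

S => qT   [S -> q T]
qT => qyET   [T -> y E T]
qyET => qyxST   [E -> x S]
qyxST => qyxTyT   [S -> T y]
qyxTyT => qyxyETyT   [T -> y E T]
qyxyETyT => qyxyxSTyT   [E -> x S]
qyxyxSTyT => qyxyxTyTyT   [S -> T y]
qyxyxTyTyT => qyxyxyETyTyT   [T -> y E T]
qyxyxyETyTyT => qyxyxyxSTyTyT   [E -> x S]
qyxyxyxSTyTyT => qyxyxyxTyTyTyT   [S -> T y]
qyxyxyxTyTyTyT => qyxyxyxxxyTyTyT   [T -> x x]
qyxyxyxxxyTyTyT => qyxyxyxxxyxxyTyT   [T -> x x]
qyxyxyxxxyxxyTyT => qyxyxyxxxyxxyxxyT   [T -> x x]
qyxyxyxxxyxxyxxyT => qyxyxyxxxyxxyxxyxx   [T -> x x]

S => qT => qyET => qyxST => qyxTyT => qyxyETyT => qyxyxSTyT => qyxyxTyTyT => qyxyxyETyTyT => qyxyxyxSTyTyT => qyxyxyxTyTyTyT => qyxyxyxxxyTyTyT => qyxyxyxxxyxxyTyT => qyxyxyxxxyxxyxxyT => qyxyxyxxxyxxyxxyxx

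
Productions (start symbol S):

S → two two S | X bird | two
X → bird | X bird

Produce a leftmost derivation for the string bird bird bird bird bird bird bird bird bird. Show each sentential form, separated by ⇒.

S ⇒ X bird ⇒ X bird bird ⇒ X bird bird bird ⇒ X bird bird bird bird ⇒ X bird bird bird bird bird ⇒ X bird bird bird bird bird bird ⇒ X bird bird bird bird bird bird bird ⇒ X bird bird bird bird bird bird bird bird ⇒ bird bird bird bird bird bird bird bird bird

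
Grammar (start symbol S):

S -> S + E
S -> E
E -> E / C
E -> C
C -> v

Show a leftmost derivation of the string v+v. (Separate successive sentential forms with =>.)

S=>S+E=>E+E=>C+E=>v+E=>v+C=>v+v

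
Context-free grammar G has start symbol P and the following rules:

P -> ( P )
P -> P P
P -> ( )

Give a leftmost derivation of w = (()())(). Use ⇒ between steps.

P ⇒ PP ⇒ (P)P ⇒ (PP)P ⇒ (()P)P ⇒ (()())P ⇒ (()())()

P ⇒ PP   [P -> P P]
PP ⇒ (P)P   [P -> ( P )]
(P)P ⇒ (PP)P   [P -> P P]
(PP)P ⇒ (()P)P   [P -> ( )]
(()P)P ⇒ (()())P   [P -> ( )]
(()())P ⇒ (()())()   [P -> ( )]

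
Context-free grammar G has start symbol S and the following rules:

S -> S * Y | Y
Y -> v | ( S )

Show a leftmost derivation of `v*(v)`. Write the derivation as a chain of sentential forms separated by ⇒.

S ⇒ S*Y ⇒ Y*Y ⇒ v*Y ⇒ v*(S) ⇒ v*(Y) ⇒ v*(v)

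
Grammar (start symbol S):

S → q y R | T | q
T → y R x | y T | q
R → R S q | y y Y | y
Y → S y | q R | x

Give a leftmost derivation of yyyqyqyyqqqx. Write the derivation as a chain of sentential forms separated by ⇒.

S ⇒ T ⇒ yRx ⇒ yRSqx ⇒ yRSqSqx ⇒ yyyYSqSqx ⇒ yyyqRSqSqx ⇒ yyyqySqSqx ⇒ yyyqyqyRqSqx ⇒ yyyqyqyyqSqx ⇒ yyyqyqyyqqqx

S ⇒ T   [S → T]
T ⇒ yRx   [T → y R x]
yRx ⇒ yRSqx   [R → R S q]
yRSqx ⇒ yRSqSqx   [R → R S q]
yRSqSqx ⇒ yyyYSqSqx   [R → y y Y]
yyyYSqSqx ⇒ yyyqRSqSqx   [Y → q R]
yyyqRSqSqx ⇒ yyyqySqSqx   [R → y]
yyyqySqSqx ⇒ yyyqyqyRqSqx   [S → q y R]
yyyqyqyRqSqx ⇒ yyyqyqyyqSqx   [R → y]
yyyqyqyyqSqx ⇒ yyyqyqyyqqqx   [S → q]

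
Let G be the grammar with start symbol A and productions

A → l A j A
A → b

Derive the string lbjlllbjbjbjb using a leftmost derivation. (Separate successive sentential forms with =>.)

A => lAjA => lbjA => lbjlAjA => lbjllAjAjA => lbjlllAjAjAjA => lbjlllbjAjAjA => lbjlllbjbjAjA => lbjlllbjbjbjA => lbjlllbjbjbjb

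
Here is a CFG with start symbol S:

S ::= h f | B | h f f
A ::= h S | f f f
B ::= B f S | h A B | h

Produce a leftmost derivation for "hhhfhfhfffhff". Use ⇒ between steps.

S ⇒ B ⇒ BfS ⇒ BfSfS ⇒ hABfSfS ⇒ hhSBfSfS ⇒ hhhfBfSfS ⇒ hhhfhfSfS ⇒ hhhfhfhfffS ⇒ hhhfhfhfffhff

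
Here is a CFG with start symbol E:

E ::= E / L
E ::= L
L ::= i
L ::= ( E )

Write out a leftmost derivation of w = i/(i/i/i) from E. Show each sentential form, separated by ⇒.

E ⇒ E/L ⇒ L/L ⇒ i/L ⇒ i/(E) ⇒ i/(E/L) ⇒ i/(E/L/L) ⇒ i/(L/L/L) ⇒ i/(i/L/L) ⇒ i/(i/i/L) ⇒ i/(i/i/i)

E ⇒ E/L   [E ::= E / L]
E/L ⇒ L/L   [E ::= L]
L/L ⇒ i/L   [L ::= i]
i/L ⇒ i/(E)   [L ::= ( E )]
i/(E) ⇒ i/(E/L)   [E ::= E / L]
i/(E/L) ⇒ i/(E/L/L)   [E ::= E / L]
i/(E/L/L) ⇒ i/(L/L/L)   [E ::= L]
i/(L/L/L) ⇒ i/(i/L/L)   [L ::= i]
i/(i/L/L) ⇒ i/(i/i/L)   [L ::= i]
i/(i/i/L) ⇒ i/(i/i/i)   [L ::= i]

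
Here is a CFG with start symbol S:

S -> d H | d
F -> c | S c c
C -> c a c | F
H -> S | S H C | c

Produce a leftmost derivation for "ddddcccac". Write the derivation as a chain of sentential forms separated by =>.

S => dH => dSHC => ddHC => ddSHCC => dddHHCC => dddSHCC => ddddHCC => ddddcCC => ddddcFC => ddddccC => ddddcccac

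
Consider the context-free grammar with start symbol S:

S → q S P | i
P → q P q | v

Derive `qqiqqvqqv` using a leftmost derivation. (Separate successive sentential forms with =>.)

S => qSP   [S → q S P]
qSP => qqSPP   [S → q S P]
qqSPP => qqiPP   [S → i]
qqiPP => qqiqPqP   [P → q P q]
qqiqPqP => qqiqqPqqP   [P → q P q]
qqiqqPqqP => qqiqqvqqP   [P → v]
qqiqqvqqP => qqiqqvqqv   [P → v]

S => qSP => qqSPP => qqiPP => qqiqPqP => qqiqqPqqP => qqiqqvqqP => qqiqqvqqv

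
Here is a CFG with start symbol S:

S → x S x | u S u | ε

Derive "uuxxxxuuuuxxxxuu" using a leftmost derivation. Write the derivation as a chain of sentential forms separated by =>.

S => uSu   [S → u S u]
uSu => uuSuu   [S → u S u]
uuSuu => uuxSxuu   [S → x S x]
uuxSxuu => uuxxSxxuu   [S → x S x]
uuxxSxxuu => uuxxxSxxxuu   [S → x S x]
uuxxxSxxxuu => uuxxxxSxxxxuu   [S → x S x]
uuxxxxSxxxxuu => uuxxxxuSuxxxxuu   [S → u S u]
uuxxxxuSuxxxxuu => uuxxxxuuSuuxxxxuu   [S → u S u]
uuxxxxuuSuuxxxxuu => uuxxxxuuuuxxxxuu   [S → ε]

S => uSu => uuSuu => uuxSxuu => uuxxSxxuu => uuxxxSxxxuu => uuxxxxSxxxxuu => uuxxxxuSuxxxxuu => uuxxxxuuSuuxxxxuu => uuxxxxuuuuxxxxuu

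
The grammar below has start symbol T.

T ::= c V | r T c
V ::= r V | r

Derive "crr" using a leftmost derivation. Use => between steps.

T => cV => crV => crr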